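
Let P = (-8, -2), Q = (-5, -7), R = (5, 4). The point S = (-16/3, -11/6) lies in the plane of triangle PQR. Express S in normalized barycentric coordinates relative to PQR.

Signed area of the reference triangle: [PQR] = ½·((-8)·(-7−4) + (-5)·(4−(-2)) + 5·(-2−(-7))) = ½·(88 − 30 + 25) = 83/2.
[SQR] = ½·((-16/3)·(-7−4) + (-5)·(4−(-11/6)) + 5·(-11/6−(-7))) = ½·(176/3 − 175/6 + 155/6) = 83/3, so the P-coordinate is (83/3)/(83/2) = 2/3.
[PSR] = ½·((-8)·(-11/6−4) + (-16/3)·(4−(-2)) + 5·(-2−(-11/6))) = ½·(140/3 − 32 − 5/6) = 83/12, so the Q-coordinate is 1/6.
[PQS] = ½·((-8)·(-7−(-11/6)) + (-5)·(-11/6−(-2)) + (-16/3)·(-2−(-7))) = ½·(124/3 − 5/6 − 80/3) = 83/12, so the R-coordinate is 1/6.

(2/3, 1/6, 1/6)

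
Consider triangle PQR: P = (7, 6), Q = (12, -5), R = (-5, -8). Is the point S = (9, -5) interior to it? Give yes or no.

Barycentric coordinates of S: (9/202, 80/101, 33/202).
The three coordinates are positive, positive, positive; a point is interior exactly when all three are positive.

yes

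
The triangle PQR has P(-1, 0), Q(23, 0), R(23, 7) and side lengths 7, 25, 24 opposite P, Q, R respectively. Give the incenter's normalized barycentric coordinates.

(1/8, 25/56, 3/7)

The incenter has barycentric coordinates proportional to the opposite side lengths: (7 : 25 : 24).
Normalizing by 7+25+24 = 56 gives (1/8, 25/56, 3/7).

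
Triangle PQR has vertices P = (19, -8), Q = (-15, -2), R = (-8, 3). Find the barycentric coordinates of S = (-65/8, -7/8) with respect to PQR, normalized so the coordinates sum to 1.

Signed area of the reference triangle: [PQR] = ½·(19·(-2−3) + (-15)·(3−(-8)) + (-8)·(-8−(-2))) = ½·(-95 − 165 + 48) = -106.
[SQR] = ½·((-65/8)·(-2−3) + (-15)·(3−(-7/8)) + (-8)·(-7/8−(-2))) = ½·(325/8 − 465/8 − 9) = -53/4, so the P-coordinate is (-53/4)/(-106) = 1/8.
[PSR] = ½·(19·(-7/8−3) + (-65/8)·(3−(-8)) + (-8)·(-8−(-7/8))) = ½·(-589/8 − 715/8 + 57) = -53, so the Q-coordinate is 1/2.
[PQS] = ½·(19·(-2−(-7/8)) + (-15)·(-7/8−(-8)) + (-65/8)·(-8−(-2))) = ½·(-171/8 − 855/8 + 195/4) = -159/4, so the R-coordinate is 3/8.
Check: 1/8 + 1/2 + 3/8 = 1.

(1/8, 1/2, 3/8)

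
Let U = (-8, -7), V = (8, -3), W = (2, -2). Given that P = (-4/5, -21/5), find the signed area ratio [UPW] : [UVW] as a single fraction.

[UVW] = ½·((-8)·(-3−(-2)) + 8·(-2−(-7)) + 2·(-7−(-3))) = ½·(8 + 40 − 8) = 20.
[UPW] = ½·((-8)·(-21/5−(-2)) + (-4/5)·(-2−(-7)) + 2·(-7−(-21/5))) = ½·(88/5 − 4 − 28/5) = 4, so the ratio is 4/20 = 1/5.

1/5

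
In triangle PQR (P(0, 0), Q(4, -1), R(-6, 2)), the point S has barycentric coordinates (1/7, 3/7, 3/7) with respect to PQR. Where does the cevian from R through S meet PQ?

(3, -3/4)

Line RS meets PQ where the R-coordinate vanishes; zeroing S's R-weight and renormalizing leaves P, Q-weights 1/7 : 3/7 → (1/4, 3/4).
So T = (1/4)·P + (3/4)·Q = (3, -3/4).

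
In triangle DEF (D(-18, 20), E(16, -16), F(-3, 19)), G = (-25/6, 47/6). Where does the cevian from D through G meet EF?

Barycentric coordinates of G with respect to DEF: (1/2, 1/3, 1/6).
On side EF the D-coordinate is zero; dropping G's D-weight 1/2 and renormalizing the remaining 1/3 : 1/6 gives weights 2/3, 1/3 on E, F.
H = (2/3)·(16, -16) + (1/3)·(-3, 19) = (29/3, -13/3).

(29/3, -13/3)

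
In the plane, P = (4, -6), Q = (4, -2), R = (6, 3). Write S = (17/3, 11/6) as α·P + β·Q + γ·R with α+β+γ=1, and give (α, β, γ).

(1/12, 1/12, 5/6)

Signed area of the reference triangle: [PQR] = ½·(4·(-2−3) + 4·(3−(-6)) + 6·(-6−(-2))) = ½·(-20 + 36 − 24) = -4.
[SQR] = ½·((17/3)·(-2−3) + 4·(3−(11/6)) + 6·(11/6−(-2))) = ½·(-85/3 + 14/3 + 23) = -1/3, so the P-coordinate is (-1/3)/(-4) = 1/12.
[PSR] = ½·(4·(11/6−3) + (17/3)·(3−(-6)) + 6·(-6−(11/6))) = ½·(-14/3 + 51 − 47) = -1/3, so the Q-coordinate is 1/12.
[PQS] = ½·(4·(-2−(11/6)) + 4·(11/6−(-6)) + (17/3)·(-6−(-2))) = ½·(-46/3 + 94/3 − 68/3) = -10/3, so the R-coordinate is 5/6.
Check: 1/12 + 1/12 + 5/6 = 1.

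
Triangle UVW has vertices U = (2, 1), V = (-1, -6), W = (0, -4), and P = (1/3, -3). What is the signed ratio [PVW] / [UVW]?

[UVW] = ½·(2·(-6−(-4)) + (-1)·(-4−1) + 0·(1−(-6))) = ½·(-4 + 5 + 0) = 1/2.
[PVW] = ½·((1/3)·(-6−(-4)) + (-1)·(-4−(-3)) + 0·(-3−(-6))) = ½·(-2/3 + 1 + 0) = 1/6, so the ratio is (1/6)/(1/2) = 1/3.

1/3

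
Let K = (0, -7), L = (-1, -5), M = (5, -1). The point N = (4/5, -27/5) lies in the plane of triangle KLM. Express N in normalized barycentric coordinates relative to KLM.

(3/5, 1/5, 1/5)

Signed area of the reference triangle: [KLM] = ½·(0·(-5−(-1)) + (-1)·(-1−(-7)) + 5·(-7−(-5))) = ½·(0 − 6 − 10) = -8.
[NLM] = ½·((4/5)·(-5−(-1)) + (-1)·(-1−(-27/5)) + 5·(-27/5−(-5))) = ½·(-16/5 − 22/5 − 2) = -24/5, so the K-coordinate is (-24/5)/(-8) = 3/5.
[KNM] = ½·(0·(-27/5−(-1)) + (4/5)·(-1−(-7)) + 5·(-7−(-27/5))) = ½·(0 + 24/5 − 8) = -8/5, so the L-coordinate is 1/5.
[KLN] = ½·(0·(-5−(-27/5)) + (-1)·(-27/5−(-7)) + (4/5)·(-7−(-5))) = ½·(0 − 8/5 − 8/5) = -8/5, so the M-coordinate is 1/5.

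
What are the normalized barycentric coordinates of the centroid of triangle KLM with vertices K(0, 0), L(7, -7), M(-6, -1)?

(1/3, 1/3, 1/3)

The centroid is the average of the vertices, so each weight is 1/3.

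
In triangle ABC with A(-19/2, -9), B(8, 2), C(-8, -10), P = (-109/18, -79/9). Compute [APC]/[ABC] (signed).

1/9

[ABC] = ½·((-19/2)·(2−(-10)) + 8·(-10−(-9)) + (-8)·(-9−2)) = ½·(-114 − 8 + 88) = -17.
[APC] = ½·((-19/2)·(-79/9−(-10)) + (-109/18)·(-10−(-9)) + (-8)·(-9−(-79/9))) = ½·(-209/18 + 109/18 + 16/9) = -17/9, so the ratio is (-17/9)/(-17) = 1/9.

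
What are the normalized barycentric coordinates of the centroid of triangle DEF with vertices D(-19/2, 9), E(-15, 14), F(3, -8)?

The centroid is the average of the vertices, so each weight is 1/3.

(1/3, 1/3, 1/3)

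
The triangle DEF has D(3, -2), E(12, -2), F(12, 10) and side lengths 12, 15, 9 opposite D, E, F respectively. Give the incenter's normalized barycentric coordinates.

The incenter has barycentric coordinates proportional to the opposite side lengths: (12 : 15 : 9).
Normalizing by 12+15+9 = 36 gives (1/3, 5/12, 1/4).

(1/3, 5/12, 1/4)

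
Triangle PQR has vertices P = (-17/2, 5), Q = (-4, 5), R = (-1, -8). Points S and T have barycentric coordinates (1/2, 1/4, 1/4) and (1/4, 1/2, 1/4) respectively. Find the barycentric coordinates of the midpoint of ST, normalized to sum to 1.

Since both coordinate triples sum to 1, the midpoint's barycentrics are the componentwise average.
(1/2+1/4)/2 = 3/8; similarly 3/8 and 1/4.

(3/8, 3/8, 1/4)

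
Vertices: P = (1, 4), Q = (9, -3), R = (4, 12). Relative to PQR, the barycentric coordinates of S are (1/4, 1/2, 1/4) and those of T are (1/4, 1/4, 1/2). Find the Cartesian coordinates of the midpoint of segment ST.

Barycentric coordinates of the midpoint are the average: (1/4, 3/8, 3/8).
Converting: (1/4)·P + (3/8)·Q + (3/8)·R = (41/8, 35/8).

(41/8, 35/8)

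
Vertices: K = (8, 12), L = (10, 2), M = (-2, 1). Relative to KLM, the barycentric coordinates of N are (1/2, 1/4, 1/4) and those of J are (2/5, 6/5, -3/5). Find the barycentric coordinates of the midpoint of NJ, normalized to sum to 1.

(9/20, 29/40, -7/40)

Since both coordinate triples sum to 1, the midpoint's barycentrics are the componentwise average.
(1/2+2/5)/2 = 9/20; similarly 29/40 and -7/40.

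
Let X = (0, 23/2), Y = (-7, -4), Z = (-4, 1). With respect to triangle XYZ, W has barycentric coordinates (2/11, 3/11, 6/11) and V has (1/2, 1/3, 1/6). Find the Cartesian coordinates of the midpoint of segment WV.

Barycentric coordinates of the midpoint are the average: (15/44, 10/33, 47/132).
Converting: (15/44)·X + (10/33)·Y + (47/132)·Z = (-39/11, 809/264).

(-39/11, 809/264)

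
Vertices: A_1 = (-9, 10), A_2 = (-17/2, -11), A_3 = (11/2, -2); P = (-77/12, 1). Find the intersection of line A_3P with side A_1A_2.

Barycentric coordinates of P with respect to A_1A_2A_3: (1/2, 1/3, 1/6).
On side A_1A_2 the A_3-coordinate is zero; dropping P's A_3-weight 1/6 and renormalizing the remaining 1/2 : 1/3 gives weights 3/5, 2/5 on A_1, A_2.
Q = (3/5)·(-9, 10) + (2/5)·(-17/2, -11) = (-44/5, 8/5).

(-44/5, 8/5)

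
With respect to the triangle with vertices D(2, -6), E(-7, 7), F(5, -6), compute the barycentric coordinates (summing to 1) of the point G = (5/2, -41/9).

(7/18, 1/9, 1/2)

Signed area of the reference triangle: [DEF] = ½·(2·(7−(-6)) + (-7)·(-6−(-6)) + 5·(-6−7)) = ½·(26 + 0 − 65) = -39/2.
[GEF] = ½·((5/2)·(7−(-6)) + (-7)·(-6−(-41/9)) + 5·(-41/9−7)) = ½·(65/2 + 91/9 − 520/9) = -91/12, so the D-coordinate is (-91/12)/(-39/2) = 7/18.
[DGF] = ½·(2·(-41/9−(-6)) + (5/2)·(-6−(-6)) + 5·(-6−(-41/9))) = ½·(26/9 + 0 − 65/9) = -13/6, so the E-coordinate is 1/9.
[DEG] = ½·(2·(7−(-41/9)) + (-7)·(-41/9−(-6)) + (5/2)·(-6−7)) = ½·(208/9 − 91/9 − 65/2) = -39/4, so the F-coordinate is 1/2.
Check: 7/18 + 1/9 + 1/2 = 1.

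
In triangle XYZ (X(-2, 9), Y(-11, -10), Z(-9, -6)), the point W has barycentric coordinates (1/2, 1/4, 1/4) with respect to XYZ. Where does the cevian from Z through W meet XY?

Line ZW meets XY where the Z-coordinate vanishes; zeroing W's Z-weight and renormalizing leaves X, Y-weights 1/2 : 1/4 → (2/3, 1/3).
So V = (2/3)·X + (1/3)·Y = (-5, 8/3).

(-5, 8/3)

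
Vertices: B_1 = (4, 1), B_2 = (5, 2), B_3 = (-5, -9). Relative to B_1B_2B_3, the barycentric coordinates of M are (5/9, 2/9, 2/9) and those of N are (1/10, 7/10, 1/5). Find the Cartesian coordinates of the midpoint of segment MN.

Barycentric coordinates of the midpoint are the average: (59/180, 83/180, 19/90).
Converting: (59/180)·B_1 + (83/180)·B_2 + (19/90)·B_3 = (461/180, -13/20).

(461/180, -13/20)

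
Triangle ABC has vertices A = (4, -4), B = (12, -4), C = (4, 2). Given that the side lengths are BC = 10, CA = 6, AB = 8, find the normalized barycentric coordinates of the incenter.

The incenter has barycentric coordinates proportional to the opposite side lengths: (10 : 6 : 8).
Normalizing by 10+6+8 = 24 gives (5/12, 1/4, 1/3).

(5/12, 1/4, 1/3)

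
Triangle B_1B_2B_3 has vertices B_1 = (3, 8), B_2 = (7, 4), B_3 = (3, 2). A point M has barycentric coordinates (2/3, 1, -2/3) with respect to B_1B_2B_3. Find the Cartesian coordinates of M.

(7, 8)

M = (2/3)·B_1 + 1·B_2 + (-2/3)·B_3.
x-coordinate: (2/3)·3 + 1·7 + (-2/3)·3 = 7.
y-coordinate: (2/3)·8 + 1·4 + (-2/3)·2 = 8.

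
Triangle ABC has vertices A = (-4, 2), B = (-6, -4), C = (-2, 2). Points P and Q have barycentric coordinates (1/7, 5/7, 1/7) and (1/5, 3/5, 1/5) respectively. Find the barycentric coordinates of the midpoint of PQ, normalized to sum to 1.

Since both coordinate triples sum to 1, the midpoint's barycentrics are the componentwise average.
(1/7+1/5)/2 = 6/35; similarly 23/35 and 6/35.

(6/35, 23/35, 6/35)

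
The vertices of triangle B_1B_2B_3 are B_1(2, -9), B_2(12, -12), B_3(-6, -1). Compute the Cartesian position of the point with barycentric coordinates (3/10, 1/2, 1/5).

M = (3/10)·B_1 + (1/2)·B_2 + (1/5)·B_3.
x-coordinate: (3/10)·2 + (1/2)·12 + (1/5)·(-6) = 27/5.
y-coordinate: (3/10)·(-9) + (1/2)·(-12) + (1/5)·(-1) = -89/10.

(27/5, -89/10)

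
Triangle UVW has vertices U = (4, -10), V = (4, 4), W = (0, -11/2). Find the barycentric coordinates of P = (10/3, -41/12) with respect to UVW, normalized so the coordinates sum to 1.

Signed area of the reference triangle: [UVW] = ½·(4·(4−(-11/2)) + 4·(-11/2−(-10)) + 0·(-10−4)) = ½·(38 + 18 + 0) = 28.
[PVW] = ½·((10/3)·(4−(-11/2)) + 4·(-11/2−(-41/12)) + 0·(-41/12−4)) = ½·(95/3 − 25/3 + 0) = 35/3, so the U-coordinate is (35/3)/28 = 5/12.
[UPW] = ½·(4·(-41/12−(-11/2)) + (10/3)·(-11/2−(-10)) + 0·(-10−(-41/12))) = ½·(25/3 + 15 + 0) = 35/3, so the V-coordinate is 5/12.
[UVP] = ½·(4·(4−(-41/12)) + 4·(-41/12−(-10)) + (10/3)·(-10−4)) = ½·(89/3 + 79/3 − 140/3) = 14/3, so the W-coordinate is 1/6.

(5/12, 5/12, 1/6)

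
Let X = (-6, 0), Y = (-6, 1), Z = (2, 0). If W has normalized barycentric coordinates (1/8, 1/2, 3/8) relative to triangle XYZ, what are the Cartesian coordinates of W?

W = (1/8)·X + (1/2)·Y + (3/8)·Z.
x-coordinate: (1/8)·(-6) + (1/2)·(-6) + (3/8)·2 = -3.
y-coordinate: (1/8)·0 + (1/2)·1 + (3/8)·0 = 1/2.

(-3, 1/2)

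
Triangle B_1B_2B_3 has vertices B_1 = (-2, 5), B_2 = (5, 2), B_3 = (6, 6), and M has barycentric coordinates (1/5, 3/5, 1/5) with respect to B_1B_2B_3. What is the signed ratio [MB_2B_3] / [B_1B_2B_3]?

1/5

The signed ratio [MB_2B_3]/[B_1B_2B_3] equals the barycentric coordinate of M at vertex B_1, which is 1/5.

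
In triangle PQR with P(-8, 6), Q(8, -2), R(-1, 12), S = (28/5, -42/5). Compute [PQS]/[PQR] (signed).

-4/5

[PQR] = ½·((-8)·(-2−12) + 8·(12−6) + (-1)·(6−(-2))) = ½·(112 + 48 − 8) = 76.
[PQS] = ½·((-8)·(-2−(-42/5)) + 8·(-42/5−6) + (28/5)·(6−(-2))) = ½·(-256/5 − 576/5 + 224/5) = -304/5, so the ratio is (-304/5)/76 = -4/5.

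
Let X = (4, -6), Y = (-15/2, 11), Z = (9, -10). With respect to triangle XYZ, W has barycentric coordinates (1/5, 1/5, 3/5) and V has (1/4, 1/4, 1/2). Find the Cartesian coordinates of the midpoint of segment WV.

(333/80, -35/8)

Barycentric coordinates of the midpoint are the average: (9/40, 9/40, 11/20).
Converting: (9/40)·X + (9/40)·Y + (11/20)·Z = (333/80, -35/8).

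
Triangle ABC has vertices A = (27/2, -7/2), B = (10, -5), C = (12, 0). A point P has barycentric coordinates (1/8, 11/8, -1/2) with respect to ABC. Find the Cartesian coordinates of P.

P = (1/8)·A + (11/8)·B + (-1/2)·C.
x-coordinate: (1/8)·(27/2) + (11/8)·10 + (-1/2)·12 = 151/16.
y-coordinate: (1/8)·(-7/2) + (11/8)·(-5) + (-1/2)·0 = -117/16.

(151/16, -117/16)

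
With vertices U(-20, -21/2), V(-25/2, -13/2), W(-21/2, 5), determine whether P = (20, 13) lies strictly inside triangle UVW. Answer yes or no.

no

Barycentric coordinates of P: (-1339/313, 1587/313, 65/313).
The three coordinates are negative, positive, positive; a point is interior exactly when all three are positive.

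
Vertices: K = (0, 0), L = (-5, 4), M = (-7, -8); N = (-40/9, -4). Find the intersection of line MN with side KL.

(-5/4, 1)

Barycentric coordinates of N with respect to KLM: (1/3, 1/9, 5/9).
On side KL the M-coordinate is zero; dropping N's M-weight 5/9 and renormalizing the remaining 1/3 : 1/9 gives weights 3/4, 1/4 on K, L.
J = (3/4)·(0, 0) + (1/4)·(-5, 4) = (-5/4, 1).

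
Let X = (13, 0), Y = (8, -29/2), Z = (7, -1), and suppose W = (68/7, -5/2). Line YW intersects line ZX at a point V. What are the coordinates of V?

(10, -1/2)

Barycentric coordinates of W with respect to XYZ: (3/7, 1/7, 3/7).
On side ZX the Y-coordinate is zero; dropping W's Y-weight 1/7 and renormalizing the remaining 3/7 : 3/7 gives weights 1/2, 1/2 on Z, X.
V = (1/2)·(7, -1) + (1/2)·(13, 0) = (10, -1/2).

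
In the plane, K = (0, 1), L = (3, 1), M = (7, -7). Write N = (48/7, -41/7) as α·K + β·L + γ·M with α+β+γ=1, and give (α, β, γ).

Signed area of the reference triangle: [KLM] = ½·(0·(1−(-7)) + 3·(-7−1) + 7·(1−1)) = ½·(0 − 24 + 0) = -12.
[NLM] = ½·((48/7)·(1−(-7)) + 3·(-7−(-41/7)) + 7·(-41/7−1)) = ½·(384/7 − 24/7 − 48) = 12/7, so the K-coordinate is (12/7)/(-12) = -1/7.
[KNM] = ½·(0·(-41/7−(-7)) + (48/7)·(-7−1) + 7·(1−(-41/7))) = ½·(0 − 384/7 + 48) = -24/7, so the L-coordinate is 2/7.
[KLN] = ½·(0·(1−(-41/7)) + 3·(-41/7−1) + (48/7)·(1−1)) = ½·(0 − 144/7 + 0) = -72/7, so the M-coordinate is 6/7.
Check: -1/7 + 2/7 + 6/7 = 1.

(-1/7, 2/7, 6/7)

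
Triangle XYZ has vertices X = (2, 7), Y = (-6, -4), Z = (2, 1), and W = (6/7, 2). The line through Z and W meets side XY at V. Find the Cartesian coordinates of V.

(-2/3, 10/3)

Barycentric coordinates of W with respect to XYZ: (2/7, 1/7, 4/7).
On side XY the Z-coordinate is zero; dropping W's Z-weight 4/7 and renormalizing the remaining 2/7 : 1/7 gives weights 2/3, 1/3 on X, Y.
V = (2/3)·(2, 7) + (1/3)·(-6, -4) = (-2/3, 10/3).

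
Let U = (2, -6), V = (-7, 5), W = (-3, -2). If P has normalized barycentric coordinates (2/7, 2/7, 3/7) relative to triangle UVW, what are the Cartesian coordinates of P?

(-19/7, -8/7)

P = (2/7)·U + (2/7)·V + (3/7)·W.
x-coordinate: (2/7)·2 + (2/7)·(-7) + (3/7)·(-3) = -19/7.
y-coordinate: (2/7)·(-6) + (2/7)·5 + (3/7)·(-2) = -8/7.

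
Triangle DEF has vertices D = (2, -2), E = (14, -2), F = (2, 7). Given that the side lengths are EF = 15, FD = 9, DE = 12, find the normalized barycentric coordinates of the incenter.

(5/12, 1/4, 1/3)

The incenter has barycentric coordinates proportional to the opposite side lengths: (15 : 9 : 12).
Normalizing by 15+9+12 = 36 gives (5/12, 1/4, 1/3).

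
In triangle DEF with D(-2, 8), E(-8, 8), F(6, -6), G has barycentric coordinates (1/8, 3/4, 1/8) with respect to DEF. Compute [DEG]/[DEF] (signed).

The signed ratio [DEG]/[DEF] equals the barycentric coordinate of G at vertex F, which is 1/8.

1/8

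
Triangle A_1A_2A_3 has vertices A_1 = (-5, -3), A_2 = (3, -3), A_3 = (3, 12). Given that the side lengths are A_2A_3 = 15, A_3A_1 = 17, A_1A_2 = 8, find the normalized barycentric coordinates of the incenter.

(3/8, 17/40, 1/5)

The incenter has barycentric coordinates proportional to the opposite side lengths: (15 : 17 : 8).
Normalizing by 15+17+8 = 40 gives (3/8, 17/40, 1/5).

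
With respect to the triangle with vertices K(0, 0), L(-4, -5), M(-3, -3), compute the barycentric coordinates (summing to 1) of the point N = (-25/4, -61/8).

(-5/8, 11/8, 1/4)

Signed area of the reference triangle: [KLM] = ½·(0·(-5−(-3)) + (-4)·(-3−0) + (-3)·(0−(-5))) = ½·(0 + 12 − 15) = -3/2.
[NLM] = ½·((-25/4)·(-5−(-3)) + (-4)·(-3−(-61/8)) + (-3)·(-61/8−(-5))) = ½·(25/2 − 37/2 + 63/8) = 15/16, so the K-coordinate is (15/16)/(-3/2) = -5/8.
[KNM] = ½·(0·(-61/8−(-3)) + (-25/4)·(-3−0) + (-3)·(0−(-61/8))) = ½·(0 + 75/4 − 183/8) = -33/16, so the L-coordinate is 11/8.
[KLN] = ½·(0·(-5−(-61/8)) + (-4)·(-61/8−0) + (-25/4)·(0−(-5))) = ½·(0 + 61/2 − 125/4) = -3/8, so the M-coordinate is 1/4.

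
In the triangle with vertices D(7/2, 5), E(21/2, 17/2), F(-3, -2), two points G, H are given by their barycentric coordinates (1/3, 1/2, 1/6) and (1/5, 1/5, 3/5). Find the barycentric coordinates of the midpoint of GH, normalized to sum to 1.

(4/15, 7/20, 23/60)

Since both coordinate triples sum to 1, the midpoint's barycentrics are the componentwise average.
(1/3+1/5)/2 = 4/15; similarly 7/20 and 23/60.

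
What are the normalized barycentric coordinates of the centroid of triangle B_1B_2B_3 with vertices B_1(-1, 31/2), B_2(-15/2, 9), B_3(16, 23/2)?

(1/3, 1/3, 1/3)

The centroid is the average of the vertices, so each weight is 1/3.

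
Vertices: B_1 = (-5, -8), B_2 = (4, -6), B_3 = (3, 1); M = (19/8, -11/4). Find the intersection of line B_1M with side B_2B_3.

(24/7, -2)

Barycentric coordinates of M with respect to B_1B_2B_3: (1/8, 3/8, 1/2).
On side B_2B_3 the B_1-coordinate is zero; dropping M's B_1-weight 1/8 and renormalizing the remaining 3/8 : 1/2 gives weights 3/7, 4/7 on B_2, B_3.
N = (3/7)·(4, -6) + (4/7)·(3, 1) = (24/7, -2).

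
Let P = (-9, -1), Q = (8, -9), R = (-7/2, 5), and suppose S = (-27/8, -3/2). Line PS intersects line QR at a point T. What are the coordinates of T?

Barycentric coordinates of S with respect to PQR: (1/2, 1/4, 1/4).
On side QR the P-coordinate is zero; dropping S's P-weight 1/2 and renormalizing the remaining 1/4 : 1/4 gives weights 1/2, 1/2 on Q, R.
T = (1/2)·(8, -9) + (1/2)·(-7/2, 5) = (9/4, -2).

(9/4, -2)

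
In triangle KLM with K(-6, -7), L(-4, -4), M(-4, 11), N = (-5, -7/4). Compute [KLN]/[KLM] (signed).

[KLM] = ½·((-6)·(-4−11) + (-4)·(11−(-7)) + (-4)·(-7−(-4))) = ½·(90 − 72 + 12) = 15.
[KLN] = ½·((-6)·(-4−(-7/4)) + (-4)·(-7/4−(-7)) + (-5)·(-7−(-4))) = ½·(27/2 − 21 + 15) = 15/4, so the ratio is (15/4)/15 = 1/4.

1/4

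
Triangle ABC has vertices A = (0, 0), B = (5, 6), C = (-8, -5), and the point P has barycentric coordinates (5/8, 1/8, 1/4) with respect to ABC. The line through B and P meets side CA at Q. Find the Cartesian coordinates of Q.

Line BP meets CA where the B-coordinate vanishes; zeroing P's B-weight and renormalizing leaves C, A-weights 1/4 : 5/8 → (2/7, 5/7).
So Q = (2/7)·C + (5/7)·A = (-16/7, -10/7).

(-16/7, -10/7)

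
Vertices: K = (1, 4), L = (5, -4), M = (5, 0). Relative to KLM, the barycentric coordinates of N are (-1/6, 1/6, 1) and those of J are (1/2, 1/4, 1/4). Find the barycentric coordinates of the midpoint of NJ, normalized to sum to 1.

(1/6, 5/24, 5/8)

Since both coordinate triples sum to 1, the midpoint's barycentrics are the componentwise average.
(-1/6+1/2)/2 = 1/6; similarly 5/24 and 5/8.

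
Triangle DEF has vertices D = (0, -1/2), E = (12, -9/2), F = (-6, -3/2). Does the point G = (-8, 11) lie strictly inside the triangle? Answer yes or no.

Barycentric coordinates of G: (73/12, -77/36, -53/18).
The three coordinates are positive, negative, negative; a point is interior exactly when all three are positive.

no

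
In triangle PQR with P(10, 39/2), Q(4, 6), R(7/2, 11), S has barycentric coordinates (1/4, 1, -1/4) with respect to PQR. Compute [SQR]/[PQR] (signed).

The signed ratio [SQR]/[PQR] equals the barycentric coordinate of S at vertex P, which is 1/4.

1/4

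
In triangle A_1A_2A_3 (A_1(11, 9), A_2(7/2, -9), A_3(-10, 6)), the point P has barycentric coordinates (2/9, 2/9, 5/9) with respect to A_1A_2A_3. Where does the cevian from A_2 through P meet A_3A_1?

Line A_2P meets A_3A_1 where the A_2-coordinate vanishes; zeroing P's A_2-weight and renormalizing leaves A_3, A_1-weights 5/9 : 2/9 → (5/7, 2/7).
So Q = (5/7)·A_3 + (2/7)·A_1 = (-4, 48/7).

(-4, 48/7)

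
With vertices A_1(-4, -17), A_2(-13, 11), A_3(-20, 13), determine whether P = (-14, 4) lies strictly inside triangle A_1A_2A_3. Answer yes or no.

yes

Barycentric coordinates of P: (51/178, 18/89, 91/178).
The three coordinates are positive, positive, positive; a point is interior exactly when all three are positive.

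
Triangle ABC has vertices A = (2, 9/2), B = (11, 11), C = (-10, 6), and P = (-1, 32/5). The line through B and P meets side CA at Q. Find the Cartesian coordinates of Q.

Barycentric coordinates of P with respect to ABC: (2/5, 1/5, 2/5).
On side CA the B-coordinate is zero; dropping P's B-weight 1/5 and renormalizing the remaining 2/5 : 2/5 gives weights 1/2, 1/2 on C, A.
Q = (1/2)·(-10, 6) + (1/2)·(2, 9/2) = (-4, 21/4).

(-4, 21/4)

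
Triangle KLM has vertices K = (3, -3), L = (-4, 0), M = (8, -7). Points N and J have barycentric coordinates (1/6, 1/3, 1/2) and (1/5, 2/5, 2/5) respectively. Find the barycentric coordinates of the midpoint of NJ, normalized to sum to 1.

(11/60, 11/30, 9/20)

Since both coordinate triples sum to 1, the midpoint's barycentrics are the componentwise average.
(1/6+1/5)/2 = 11/60; similarly 11/30 and 9/20.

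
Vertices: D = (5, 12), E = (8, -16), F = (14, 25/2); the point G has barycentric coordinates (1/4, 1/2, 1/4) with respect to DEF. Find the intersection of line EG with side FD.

(19/2, 49/4)

Line EG meets FD where the E-coordinate vanishes; zeroing G's E-weight and renormalizing leaves F, D-weights 1/4 : 1/4 → (1/2, 1/2).
So H = (1/2)·F + (1/2)·D = (19/2, 49/4).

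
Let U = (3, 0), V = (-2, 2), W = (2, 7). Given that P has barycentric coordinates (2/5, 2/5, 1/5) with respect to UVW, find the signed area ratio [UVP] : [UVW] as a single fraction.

The signed ratio [UVP]/[UVW] equals the barycentric coordinate of P at vertex W, which is 1/5.

1/5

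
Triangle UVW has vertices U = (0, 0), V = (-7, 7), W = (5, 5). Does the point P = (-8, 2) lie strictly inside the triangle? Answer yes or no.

Barycentric coordinates of P: (31/35, 5/7, -3/5).
The three coordinates are positive, positive, negative; a point is interior exactly when all three are positive.

no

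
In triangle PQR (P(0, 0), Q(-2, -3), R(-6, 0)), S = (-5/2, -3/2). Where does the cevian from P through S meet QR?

(-10/3, -2)

Barycentric coordinates of S with respect to PQR: (1/4, 1/2, 1/4).
On side QR the P-coordinate is zero; dropping S's P-weight 1/4 and renormalizing the remaining 1/2 : 1/4 gives weights 2/3, 1/3 on Q, R.
T = (2/3)·(-2, -3) + (1/3)·(-6, 0) = (-10/3, -2).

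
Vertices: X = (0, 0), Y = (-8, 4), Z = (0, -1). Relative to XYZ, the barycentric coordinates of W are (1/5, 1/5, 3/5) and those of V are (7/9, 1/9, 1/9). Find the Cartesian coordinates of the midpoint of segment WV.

Barycentric coordinates of the midpoint are the average: (22/45, 7/45, 16/45).
Converting: (22/45)·X + (7/45)·Y + (16/45)·Z = (-56/45, 4/15).

(-56/45, 4/15)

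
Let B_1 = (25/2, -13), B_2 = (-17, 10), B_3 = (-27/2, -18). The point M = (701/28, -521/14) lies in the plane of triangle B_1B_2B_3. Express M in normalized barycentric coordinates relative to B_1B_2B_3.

(19/14, -13/14, 4/7)

Signed area of the reference triangle: [B_1B_2B_3] = ½·((25/2)·(10−(-18)) + (-17)·(-18−(-13)) + (-27/2)·(-13−10)) = ½·(350 + 85 + 621/2) = 1491/4.
[MB_2B_3] = ½·((701/28)·(10−(-18)) + (-17)·(-18−(-521/14)) + (-27/2)·(-521/14−10)) = ½·(701 − 4573/14 + 17847/28) = 4047/8, so the B_1-coordinate is (4047/8)/(1491/4) = 19/14.
[B_1MB_3] = ½·((25/2)·(-521/14−(-18)) + (701/28)·(-18−(-13)) + (-27/2)·(-13−(-521/14))) = ½·(-6725/28 − 3505/28 − 9153/28) = -2769/8, so the B_2-coordinate is -13/14.
[B_1B_2M] = ½·((25/2)·(10−(-521/14)) + (-17)·(-521/14−(-13)) + (701/28)·(-13−10)) = ½·(16525/28 + 5763/14 − 16123/28) = 213, so the B_3-coordinate is 4/7.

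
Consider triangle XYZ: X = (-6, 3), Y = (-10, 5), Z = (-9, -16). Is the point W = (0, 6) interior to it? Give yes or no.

no

Barycentric coordinates of W: (211/82, -105/82, -12/41).
The three coordinates are positive, negative, negative; a point is interior exactly when all three are positive.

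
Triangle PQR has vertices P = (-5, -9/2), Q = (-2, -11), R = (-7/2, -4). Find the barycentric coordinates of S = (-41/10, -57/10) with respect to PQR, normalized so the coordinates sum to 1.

Signed area of the reference triangle: [PQR] = ½·((-5)·(-11−(-4)) + (-2)·(-4−(-9/2)) + (-7/2)·(-9/2−(-11))) = ½·(35 − 1 − 91/4) = 45/8.
[SQR] = ½·((-41/10)·(-11−(-4)) + (-2)·(-4−(-57/10)) + (-7/2)·(-57/10−(-11))) = ½·(287/10 − 17/5 − 371/20) = 27/8, so the P-coordinate is (27/8)/(45/8) = 3/5.
[PSR] = ½·((-5)·(-57/10−(-4)) + (-41/10)·(-4−(-9/2)) + (-7/2)·(-9/2−(-57/10))) = ½·(17/2 − 41/20 − 21/5) = 9/8, so the Q-coordinate is 1/5.
[PQS] = ½·((-5)·(-11−(-57/10)) + (-2)·(-57/10−(-9/2)) + (-41/10)·(-9/2−(-11))) = ½·(53/2 + 12/5 − 533/20) = 9/8, so the R-coordinate is 1/5.
Check: 3/5 + 1/5 + 1/5 = 1.

(3/5, 1/5, 1/5)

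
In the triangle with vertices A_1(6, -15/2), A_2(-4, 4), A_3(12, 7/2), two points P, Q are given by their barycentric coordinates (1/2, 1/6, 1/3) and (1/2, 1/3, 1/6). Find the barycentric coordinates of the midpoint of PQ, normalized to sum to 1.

(1/2, 1/4, 1/4)

Since both coordinate triples sum to 1, the midpoint's barycentrics are the componentwise average.
(1/2+1/2)/2 = 1/2; similarly 1/4 and 1/4.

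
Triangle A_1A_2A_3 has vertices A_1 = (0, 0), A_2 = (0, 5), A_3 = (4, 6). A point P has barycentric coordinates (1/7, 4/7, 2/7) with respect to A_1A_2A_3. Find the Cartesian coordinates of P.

P = (1/7)·A_1 + (4/7)·A_2 + (2/7)·A_3.
x-coordinate: (1/7)·0 + (4/7)·0 + (2/7)·4 = 8/7.
y-coordinate: (1/7)·0 + (4/7)·5 + (2/7)·6 = 32/7.

(8/7, 32/7)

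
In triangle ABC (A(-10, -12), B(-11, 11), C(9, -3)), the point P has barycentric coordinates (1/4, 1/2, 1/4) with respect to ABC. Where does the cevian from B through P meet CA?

Line BP meets CA where the B-coordinate vanishes; zeroing P's B-weight and renormalizing leaves C, A-weights 1/4 : 1/4 → (1/2, 1/2).
So Q = (1/2)·C + (1/2)·A = (-1/2, -15/2).

(-1/2, -15/2)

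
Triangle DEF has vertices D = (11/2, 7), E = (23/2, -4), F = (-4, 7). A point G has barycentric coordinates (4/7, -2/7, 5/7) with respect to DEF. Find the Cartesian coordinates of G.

G = (4/7)·D + (-2/7)·E + (5/7)·F.
x-coordinate: (4/7)·(11/2) + (-2/7)·(23/2) + (5/7)·(-4) = -3.
y-coordinate: (4/7)·7 + (-2/7)·(-4) + (5/7)·7 = 71/7.

(-3, 71/7)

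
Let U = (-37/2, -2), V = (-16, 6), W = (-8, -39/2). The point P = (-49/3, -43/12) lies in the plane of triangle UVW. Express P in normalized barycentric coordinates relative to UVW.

Signed area of the reference triangle: [UVW] = ½·((-37/2)·(6−(-39/2)) + (-16)·(-39/2−(-2)) + (-8)·(-2−6)) = ½·(-1887/4 + 280 + 64) = -511/8.
[PVW] = ½·((-49/3)·(6−(-39/2)) + (-16)·(-39/2−(-43/12)) + (-8)·(-43/12−6)) = ½·(-833/2 + 764/3 + 230/3) = -511/12, so the U-coordinate is (-511/12)/(-511/8) = 2/3.
[UPW] = ½·((-37/2)·(-43/12−(-39/2)) + (-49/3)·(-39/2−(-2)) + (-8)·(-2−(-43/12))) = ½·(-7067/24 + 1715/6 − 38/3) = -511/48, so the V-coordinate is 1/6.
[UVP] = ½·((-37/2)·(6−(-43/12)) + (-16)·(-43/12−(-2)) + (-49/3)·(-2−6)) = ½·(-4255/24 + 76/3 + 392/3) = -511/48, so the W-coordinate is 1/6.

(2/3, 1/6, 1/6)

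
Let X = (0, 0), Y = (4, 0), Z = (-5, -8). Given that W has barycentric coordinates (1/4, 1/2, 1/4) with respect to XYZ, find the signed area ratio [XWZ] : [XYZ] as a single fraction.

The signed ratio [XWZ]/[XYZ] equals the barycentric coordinate of W at vertex Y, which is 1/2.

1/2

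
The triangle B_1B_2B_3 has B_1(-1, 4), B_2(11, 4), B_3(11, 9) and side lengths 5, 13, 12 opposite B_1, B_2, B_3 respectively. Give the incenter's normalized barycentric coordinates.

(1/6, 13/30, 2/5)

The incenter has barycentric coordinates proportional to the opposite side lengths: (5 : 13 : 12).
Normalizing by 5+13+12 = 30 gives (1/6, 13/30, 2/5).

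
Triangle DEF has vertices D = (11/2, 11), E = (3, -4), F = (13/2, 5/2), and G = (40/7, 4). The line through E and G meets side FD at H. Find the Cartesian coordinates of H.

(37/6, 16/3)

Barycentric coordinates of G with respect to DEF: (2/7, 1/7, 4/7).
On side FD the E-coordinate is zero; dropping G's E-weight 1/7 and renormalizing the remaining 4/7 : 2/7 gives weights 2/3, 1/3 on F, D.
H = (2/3)·(13/2, 5/2) + (1/3)·(11/2, 11) = (37/6, 16/3).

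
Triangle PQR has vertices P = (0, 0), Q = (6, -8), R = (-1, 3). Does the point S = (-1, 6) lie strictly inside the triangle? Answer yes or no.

no

Barycentric coordinates of S: (-21/10, 3/10, 14/5).
The three coordinates are negative, positive, positive; a point is interior exactly when all three are positive.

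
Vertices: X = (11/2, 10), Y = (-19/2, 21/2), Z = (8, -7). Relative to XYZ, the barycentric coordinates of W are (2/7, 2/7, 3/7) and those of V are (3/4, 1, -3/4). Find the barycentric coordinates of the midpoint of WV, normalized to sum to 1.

Since both coordinate triples sum to 1, the midpoint's barycentrics are the componentwise average.
(2/7+3/4)/2 = 29/56; similarly 9/14 and -9/56.

(29/56, 9/14, -9/56)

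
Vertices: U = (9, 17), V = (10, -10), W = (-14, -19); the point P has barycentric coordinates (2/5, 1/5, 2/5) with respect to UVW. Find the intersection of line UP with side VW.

Line UP meets VW where the U-coordinate vanishes; zeroing P's U-weight and renormalizing leaves V, W-weights 1/5 : 2/5 → (1/3, 2/3).
So Q = (1/3)·V + (2/3)·W = (-6, -16).

(-6, -16)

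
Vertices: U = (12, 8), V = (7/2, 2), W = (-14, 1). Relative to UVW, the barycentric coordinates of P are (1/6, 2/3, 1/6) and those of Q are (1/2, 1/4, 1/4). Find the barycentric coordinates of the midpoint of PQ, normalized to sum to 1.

(1/3, 11/24, 5/24)

Since both coordinate triples sum to 1, the midpoint's barycentrics are the componentwise average.
(1/6+1/2)/2 = 1/3; similarly 11/24 and 5/24.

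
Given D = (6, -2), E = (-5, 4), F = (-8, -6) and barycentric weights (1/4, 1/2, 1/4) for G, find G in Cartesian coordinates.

(-3, 0)

G = (1/4)·D + (1/2)·E + (1/4)·F.
x-coordinate: (1/4)·6 + (1/2)·(-5) + (1/4)·(-8) = -3.
y-coordinate: (1/4)·(-2) + (1/2)·4 + (1/4)·(-6) = 0.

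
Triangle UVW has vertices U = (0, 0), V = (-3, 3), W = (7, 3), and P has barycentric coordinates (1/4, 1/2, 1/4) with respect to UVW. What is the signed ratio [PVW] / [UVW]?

The signed ratio [PVW]/[UVW] equals the barycentric coordinate of P at vertex U, which is 1/4.

1/4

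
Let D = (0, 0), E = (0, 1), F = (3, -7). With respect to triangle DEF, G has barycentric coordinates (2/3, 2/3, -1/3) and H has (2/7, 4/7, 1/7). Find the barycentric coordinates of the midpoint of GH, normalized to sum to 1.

Since both coordinate triples sum to 1, the midpoint's barycentrics are the componentwise average.
(2/3+2/7)/2 = 10/21; similarly 13/21 and -2/21.

(10/21, 13/21, -2/21)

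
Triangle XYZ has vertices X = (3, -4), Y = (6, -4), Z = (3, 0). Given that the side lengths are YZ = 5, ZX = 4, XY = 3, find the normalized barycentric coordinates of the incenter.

(5/12, 1/3, 1/4)

The incenter has barycentric coordinates proportional to the opposite side lengths: (5 : 4 : 3).
Normalizing by 5+4+3 = 12 gives (5/12, 1/3, 1/4).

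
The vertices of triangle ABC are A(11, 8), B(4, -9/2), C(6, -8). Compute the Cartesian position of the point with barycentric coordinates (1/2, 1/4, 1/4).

P = (1/2)·A + (1/4)·B + (1/4)·C.
x-coordinate: (1/2)·11 + (1/4)·4 + (1/4)·6 = 8.
y-coordinate: (1/2)·8 + (1/4)·(-9/2) + (1/4)·(-8) = 7/8.

(8, 7/8)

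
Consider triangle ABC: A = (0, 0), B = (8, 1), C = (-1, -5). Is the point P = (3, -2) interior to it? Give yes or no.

Barycentric coordinates of P: (1/13, 17/39, 19/39).
The three coordinates are positive, positive, positive; a point is interior exactly when all three are positive.

yes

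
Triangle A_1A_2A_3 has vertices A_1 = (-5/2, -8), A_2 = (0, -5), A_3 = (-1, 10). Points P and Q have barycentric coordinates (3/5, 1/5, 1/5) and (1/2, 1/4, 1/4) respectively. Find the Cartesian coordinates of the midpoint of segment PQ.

Barycentric coordinates of the midpoint are the average: (11/20, 9/40, 9/40).
Converting: (11/20)·A_1 + (9/40)·A_2 + (9/40)·A_3 = (-8/5, -131/40).

(-8/5, -131/40)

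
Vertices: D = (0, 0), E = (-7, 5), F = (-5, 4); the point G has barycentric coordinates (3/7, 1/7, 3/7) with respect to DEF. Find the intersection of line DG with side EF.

(-11/2, 17/4)

Line DG meets EF where the D-coordinate vanishes; zeroing G's D-weight and renormalizing leaves E, F-weights 1/7 : 3/7 → (1/4, 3/4).
So H = (1/4)·E + (3/4)·F = (-11/2, 17/4).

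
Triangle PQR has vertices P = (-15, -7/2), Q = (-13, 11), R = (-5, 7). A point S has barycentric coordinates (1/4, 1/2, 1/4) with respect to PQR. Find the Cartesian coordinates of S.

(-23/2, 51/8)

S = (1/4)·P + (1/2)·Q + (1/4)·R.
x-coordinate: (1/4)·(-15) + (1/2)·(-13) + (1/4)·(-5) = -23/2.
y-coordinate: (1/4)·(-7/2) + (1/2)·11 + (1/4)·7 = 51/8.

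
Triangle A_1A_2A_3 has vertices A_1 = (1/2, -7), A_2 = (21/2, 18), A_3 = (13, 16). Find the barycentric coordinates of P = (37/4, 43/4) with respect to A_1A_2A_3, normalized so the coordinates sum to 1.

(1/4, 1/4, 1/2)

Signed area of the reference triangle: [A_1A_2A_3] = ½·((1/2)·(18−16) + (21/2)·(16−(-7)) + 13·(-7−18)) = ½·(1 + 483/2 − 325) = -165/4.
[PA_2A_3] = ½·((37/4)·(18−16) + (21/2)·(16−(43/4)) + 13·(43/4−18)) = ½·(37/2 + 441/8 − 377/4) = -165/16, so the A_1-coordinate is (-165/16)/(-165/4) = 1/4.
[A_1PA_3] = ½·((1/2)·(43/4−16) + (37/4)·(16−(-7)) + 13·(-7−(43/4))) = ½·(-21/8 + 851/4 − 923/4) = -165/16, so the A_2-coordinate is 1/4.
[A_1A_2P] = ½·((1/2)·(18−(43/4)) + (21/2)·(43/4−(-7)) + (37/4)·(-7−18)) = ½·(29/8 + 1491/8 − 925/4) = -165/8, so the A_3-coordinate is 1/2.
Check: 1/4 + 1/4 + 1/2 = 1.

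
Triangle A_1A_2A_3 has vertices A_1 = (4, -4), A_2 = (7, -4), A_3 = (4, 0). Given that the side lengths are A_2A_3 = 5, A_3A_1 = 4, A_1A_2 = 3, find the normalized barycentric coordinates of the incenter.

The incenter has barycentric coordinates proportional to the opposite side lengths: (5 : 4 : 3).
Normalizing by 5+4+3 = 12 gives (5/12, 1/3, 1/4).

(5/12, 1/3, 1/4)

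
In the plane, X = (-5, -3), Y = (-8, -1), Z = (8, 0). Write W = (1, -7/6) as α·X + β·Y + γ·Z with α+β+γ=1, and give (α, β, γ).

Signed area of the reference triangle: [XYZ] = ½·((-5)·(-1−0) + (-8)·(0−(-3)) + 8·(-3−(-1))) = ½·(5 − 24 − 16) = -35/2.
[WYZ] = ½·(1·(-1−0) + (-8)·(0−(-7/6)) + 8·(-7/6−(-1))) = ½·(-1 − 28/3 − 4/3) = -35/6, so the X-coordinate is (-35/6)/(-35/2) = 1/3.
[XWZ] = ½·((-5)·(-7/6−0) + 1·(0−(-3)) + 8·(-3−(-7/6))) = ½·(35/6 + 3 − 44/3) = -35/12, so the Y-coordinate is 1/6.
[XYW] = ½·((-5)·(-1−(-7/6)) + (-8)·(-7/6−(-3)) + 1·(-3−(-1))) = ½·(-5/6 − 44/3 − 2) = -35/4, so the Z-coordinate is 1/2.
Check: 1/3 + 1/6 + 1/2 = 1.

(1/3, 1/6, 1/2)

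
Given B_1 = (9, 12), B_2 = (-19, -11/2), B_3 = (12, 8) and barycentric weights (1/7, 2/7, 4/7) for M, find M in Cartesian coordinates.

(19/7, 33/7)

M = (1/7)·B_1 + (2/7)·B_2 + (4/7)·B_3.
x-coordinate: (1/7)·9 + (2/7)·(-19) + (4/7)·12 = 19/7.
y-coordinate: (1/7)·12 + (2/7)·(-11/2) + (4/7)·8 = 33/7.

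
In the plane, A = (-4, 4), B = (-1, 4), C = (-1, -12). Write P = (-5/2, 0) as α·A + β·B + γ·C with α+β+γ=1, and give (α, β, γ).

Signed area of the reference triangle: [ABC] = ½·((-4)·(4−(-12)) + (-1)·(-12−4) + (-1)·(4−4)) = ½·(-64 + 16 + 0) = -24.
[PBC] = ½·((-5/2)·(4−(-12)) + (-1)·(-12−0) + (-1)·(0−4)) = ½·(-40 + 12 + 4) = -12, so the A-coordinate is (-12)/(-24) = 1/2.
[APC] = ½·((-4)·(0−(-12)) + (-5/2)·(-12−4) + (-1)·(4−0)) = ½·(-48 + 40 − 4) = -6, so the B-coordinate is 1/4.
[ABP] = ½·((-4)·(4−0) + (-1)·(0−4) + (-5/2)·(4−4)) = ½·(-16 + 4 + 0) = -6, so the C-coordinate is 1/4.

(1/2, 1/4, 1/4)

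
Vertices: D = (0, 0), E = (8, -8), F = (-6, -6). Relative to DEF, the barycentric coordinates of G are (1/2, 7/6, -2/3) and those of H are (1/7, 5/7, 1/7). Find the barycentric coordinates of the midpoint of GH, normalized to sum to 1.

Since both coordinate triples sum to 1, the midpoint's barycentrics are the componentwise average.
(1/2+1/7)/2 = 9/28; similarly 79/84 and -11/42.

(9/28, 79/84, -11/42)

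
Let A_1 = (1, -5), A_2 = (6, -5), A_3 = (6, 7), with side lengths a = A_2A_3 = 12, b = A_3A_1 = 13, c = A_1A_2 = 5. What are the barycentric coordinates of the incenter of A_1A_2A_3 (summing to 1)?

The incenter has barycentric coordinates proportional to the opposite side lengths: (12 : 13 : 5).
Normalizing by 12+13+5 = 30 gives (2/5, 13/30, 1/6).

(2/5, 13/30, 1/6)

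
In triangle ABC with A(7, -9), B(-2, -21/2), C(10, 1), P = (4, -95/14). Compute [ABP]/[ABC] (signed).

2/7

[ABC] = ½·(7·(-21/2−1) + (-2)·(1−(-9)) + 10·(-9−(-21/2))) = ½·(-161/2 − 20 + 15) = -171/4.
[ABP] = ½·(7·(-21/2−(-95/14)) + (-2)·(-95/14−(-9)) + 4·(-9−(-21/2))) = ½·(-26 − 31/7 + 6) = -171/14, so the ratio is (-171/14)/(-171/4) = 2/7.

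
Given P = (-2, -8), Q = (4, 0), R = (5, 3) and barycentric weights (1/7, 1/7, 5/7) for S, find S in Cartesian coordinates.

(27/7, 1)

S = (1/7)·P + (1/7)·Q + (5/7)·R.
x-coordinate: (1/7)·(-2) + (1/7)·4 + (5/7)·5 = 27/7.
y-coordinate: (1/7)·(-8) + (1/7)·0 + (5/7)·3 = 1.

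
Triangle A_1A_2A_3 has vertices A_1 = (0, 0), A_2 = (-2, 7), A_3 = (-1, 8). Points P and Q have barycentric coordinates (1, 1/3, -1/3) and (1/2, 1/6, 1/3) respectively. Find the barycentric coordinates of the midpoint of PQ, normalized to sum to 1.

(3/4, 1/4, 0)

Since both coordinate triples sum to 1, the midpoint's barycentrics are the componentwise average.
(1+1/2)/2 = 3/4; similarly 1/4 and 0.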